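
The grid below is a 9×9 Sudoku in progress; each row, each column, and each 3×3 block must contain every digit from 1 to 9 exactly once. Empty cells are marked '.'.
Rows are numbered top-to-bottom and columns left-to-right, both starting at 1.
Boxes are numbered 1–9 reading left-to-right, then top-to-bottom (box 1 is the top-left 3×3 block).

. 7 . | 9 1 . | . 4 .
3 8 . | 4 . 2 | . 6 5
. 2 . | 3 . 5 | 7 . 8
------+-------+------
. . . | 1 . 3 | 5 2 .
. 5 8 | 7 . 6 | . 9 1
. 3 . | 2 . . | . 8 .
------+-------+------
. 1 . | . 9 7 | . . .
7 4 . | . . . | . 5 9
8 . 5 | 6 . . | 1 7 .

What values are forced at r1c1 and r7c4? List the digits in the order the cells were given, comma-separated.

For r1c1:
  Consider where 5 can go in row 1.
  r1c3 is out (column 3 already has a 5).
  r1c6 is out (column 6 already has a 5).
  r1c7 is out (column 7 already has a 5).
  r1c9 is out (column 9 already has a 5).
  So the only cell in row 1 that can hold 5 is r1c1.
  So r1c1 = 5.
For r7c4:
  Consider where 5 can go in row 7.
  r7c1 is out (box 7 already has a 5).
  r7c3 is out (column 3 already has a 5).
  r7c7 is out (column 7 already has a 5).
  r7c8 is out (column 8 already has a 5).
  r7c9 is out (column 9 already has a 5).
  So the only cell in row 7 that can hold 5 is r7c4.
  So r7c4 = 5.

5,5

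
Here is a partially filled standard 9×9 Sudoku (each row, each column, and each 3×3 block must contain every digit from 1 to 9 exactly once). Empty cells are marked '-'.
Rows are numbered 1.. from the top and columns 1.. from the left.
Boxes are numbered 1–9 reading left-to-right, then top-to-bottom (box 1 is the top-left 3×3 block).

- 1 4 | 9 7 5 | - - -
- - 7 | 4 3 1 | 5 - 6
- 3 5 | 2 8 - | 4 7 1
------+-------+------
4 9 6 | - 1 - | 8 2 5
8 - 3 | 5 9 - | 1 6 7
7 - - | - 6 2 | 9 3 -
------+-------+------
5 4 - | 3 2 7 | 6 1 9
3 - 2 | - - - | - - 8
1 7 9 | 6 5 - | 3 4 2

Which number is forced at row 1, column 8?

8

Row 1 already contains {1, 4, 5, 7, 9}.
Column 8 already contains {1, 2, 3, 4, 6, 7}.
Its 3×3 block (box 3) already contains {1, 4, 5, 6, 7}.
The only value from 1–9 not eliminated is 8, so row 1, column 8 = 8.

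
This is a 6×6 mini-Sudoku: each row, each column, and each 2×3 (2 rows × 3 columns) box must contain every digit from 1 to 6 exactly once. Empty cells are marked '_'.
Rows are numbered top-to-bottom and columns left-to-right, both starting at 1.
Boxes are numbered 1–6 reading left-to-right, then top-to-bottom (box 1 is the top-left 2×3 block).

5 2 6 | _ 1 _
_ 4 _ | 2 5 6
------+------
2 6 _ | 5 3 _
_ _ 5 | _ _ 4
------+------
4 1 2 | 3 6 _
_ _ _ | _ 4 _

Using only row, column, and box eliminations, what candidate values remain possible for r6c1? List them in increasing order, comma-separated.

Row 6 already contains {4}.
Column 1 already contains {2, 4, 5}.
Its 2×3 block (box 5) already contains {1, 2, 4}.
Removing those from 1–6 leaves {3, 6} as the candidates for r6c1.

3,6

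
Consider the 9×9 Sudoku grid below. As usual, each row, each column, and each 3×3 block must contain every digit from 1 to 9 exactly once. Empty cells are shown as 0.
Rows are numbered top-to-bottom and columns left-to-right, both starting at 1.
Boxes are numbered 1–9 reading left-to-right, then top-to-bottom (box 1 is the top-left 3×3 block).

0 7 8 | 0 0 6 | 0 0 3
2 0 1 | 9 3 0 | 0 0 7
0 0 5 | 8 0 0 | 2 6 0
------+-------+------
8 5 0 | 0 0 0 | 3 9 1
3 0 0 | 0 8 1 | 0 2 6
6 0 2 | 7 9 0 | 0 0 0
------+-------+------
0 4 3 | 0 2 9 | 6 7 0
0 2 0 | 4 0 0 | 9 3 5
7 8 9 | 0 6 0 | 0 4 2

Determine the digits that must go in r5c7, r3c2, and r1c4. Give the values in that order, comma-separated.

7,3,2

For r5c7:
  Consider where 7 can go in box 6.
  r6c7 is out (row 6 already has a 7).
  r6c8 is out (row 6 already has a 7).
  r6c9 is out (row 6 already has a 7).
  So the only cell in box 6 that can hold 7 is r5c7.
  So r5c7 = 7.
For r3c2:
  Consider where 3 can go in column 2.
  r2c2 is out (row 2 already has a 3).
  r5c2 is out (row 5 already has a 3).
  r6c2 is out (box 4 already has a 3).
  So the only cell in column 2 that can hold 3 is r3c2.
  So r3c2 = 3.
For r1c4:
  Consider where 2 can go in box 2.
  r1c5 is out (column 5 already has a 2).
  r2c6 is out (row 2 already has a 2).
  r3c5 is out (row 3 already has a 2).
  r3c6 is out (row 3 already has a 2).
  So the only cell in box 2 that can hold 2 is r1c4.
  So r1c4 = 2.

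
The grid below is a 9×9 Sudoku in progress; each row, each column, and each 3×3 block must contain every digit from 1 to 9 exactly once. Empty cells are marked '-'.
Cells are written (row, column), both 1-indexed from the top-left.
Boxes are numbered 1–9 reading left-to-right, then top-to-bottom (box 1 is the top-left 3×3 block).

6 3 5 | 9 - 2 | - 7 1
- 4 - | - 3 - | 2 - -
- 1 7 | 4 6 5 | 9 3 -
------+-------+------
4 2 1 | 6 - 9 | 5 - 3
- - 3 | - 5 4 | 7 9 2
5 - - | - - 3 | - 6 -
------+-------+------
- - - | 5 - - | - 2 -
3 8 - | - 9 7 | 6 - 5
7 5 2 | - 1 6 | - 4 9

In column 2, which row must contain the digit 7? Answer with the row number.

Consider where 7 can go in column 2.
(5,2) is out (row 5 already has a 7).
(7,2) is out (box 7 already has a 7).
So the only cell in column 2 that can hold 7 is (6,2).
That is row 6.

6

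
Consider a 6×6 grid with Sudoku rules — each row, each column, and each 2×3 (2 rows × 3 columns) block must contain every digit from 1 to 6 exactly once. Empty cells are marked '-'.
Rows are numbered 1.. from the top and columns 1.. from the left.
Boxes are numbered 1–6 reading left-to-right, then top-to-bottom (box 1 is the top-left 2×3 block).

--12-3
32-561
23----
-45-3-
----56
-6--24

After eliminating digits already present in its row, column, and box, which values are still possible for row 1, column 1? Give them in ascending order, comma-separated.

Row 1 already contains {1, 2, 3}.
Column 1 already contains {2, 3}.
Its 2×3 block (box 1) already contains {1, 2, 3}.
Removing those from 1–6 leaves {4, 5, 6} as the candidates for row 1, column 1.

4,5,6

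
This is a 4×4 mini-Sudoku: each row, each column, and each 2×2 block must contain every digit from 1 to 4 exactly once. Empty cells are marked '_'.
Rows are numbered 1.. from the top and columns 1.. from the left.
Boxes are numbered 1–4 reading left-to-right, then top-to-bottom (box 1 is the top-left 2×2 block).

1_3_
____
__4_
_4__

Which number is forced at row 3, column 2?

Cell row 3, column 2 itself could take any of {1, 2, 3} by direct elimination.
Consider where 1 can go in box 3.
row 3, column 1 is out (column 1 already has a 1).
row 4, column 1 is out (column 1 already has a 1).
So the only cell in box 3 that can hold 1 is row 3, column 2.
Therefore row 3, column 2 = 1.

1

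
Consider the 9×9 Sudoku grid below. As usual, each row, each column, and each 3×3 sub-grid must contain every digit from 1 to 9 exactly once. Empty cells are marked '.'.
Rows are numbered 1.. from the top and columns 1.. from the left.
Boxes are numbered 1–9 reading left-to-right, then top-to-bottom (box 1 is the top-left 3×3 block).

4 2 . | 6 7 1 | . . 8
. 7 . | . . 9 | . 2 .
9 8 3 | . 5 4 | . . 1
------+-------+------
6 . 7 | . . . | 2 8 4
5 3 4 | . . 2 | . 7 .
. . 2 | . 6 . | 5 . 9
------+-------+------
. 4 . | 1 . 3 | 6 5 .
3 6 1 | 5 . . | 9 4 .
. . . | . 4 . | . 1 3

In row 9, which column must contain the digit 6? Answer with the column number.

Consider where 6 can go in row 9.
row 9, column 1 is out (column 1 already has a 6).
row 9, column 2 is out (column 2 already has a 6).
row 9, column 3 is out (box 7 already has a 6).
row 9, column 4 is out (column 4 already has a 6).
row 9, column 7 is out (column 7 already has a 6).
So the only cell in row 9 that can hold 6 is row 9, column 6.
That is column 6.

6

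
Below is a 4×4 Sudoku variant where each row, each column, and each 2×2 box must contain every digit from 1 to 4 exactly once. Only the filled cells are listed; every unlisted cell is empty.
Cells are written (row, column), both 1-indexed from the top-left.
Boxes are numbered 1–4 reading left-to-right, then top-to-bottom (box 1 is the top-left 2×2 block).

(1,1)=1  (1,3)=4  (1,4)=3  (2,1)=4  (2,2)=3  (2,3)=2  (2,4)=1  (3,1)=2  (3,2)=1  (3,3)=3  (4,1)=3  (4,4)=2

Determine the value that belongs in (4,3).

1

Row 4 already contains {2, 3}.
Column 3 already contains {2, 3, 4}.
Its 2×2 block (box 4) already contains {2, 3}.
The only value from 1–4 not eliminated is 1, so (4,3) = 1.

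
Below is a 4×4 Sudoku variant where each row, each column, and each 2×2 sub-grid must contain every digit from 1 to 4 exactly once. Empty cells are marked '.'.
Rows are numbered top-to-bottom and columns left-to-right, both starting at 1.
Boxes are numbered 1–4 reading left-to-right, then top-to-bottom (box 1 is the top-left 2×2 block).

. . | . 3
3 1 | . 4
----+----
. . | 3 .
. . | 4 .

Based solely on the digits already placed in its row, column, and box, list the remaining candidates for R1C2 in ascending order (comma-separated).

Row 1 already contains {3}.
Column 2 already contains {1}.
Its 2×2 block (box 1) already contains {1, 3}.
Removing those from 1–4 leaves {2, 4} as the candidates for R1C2.

2,4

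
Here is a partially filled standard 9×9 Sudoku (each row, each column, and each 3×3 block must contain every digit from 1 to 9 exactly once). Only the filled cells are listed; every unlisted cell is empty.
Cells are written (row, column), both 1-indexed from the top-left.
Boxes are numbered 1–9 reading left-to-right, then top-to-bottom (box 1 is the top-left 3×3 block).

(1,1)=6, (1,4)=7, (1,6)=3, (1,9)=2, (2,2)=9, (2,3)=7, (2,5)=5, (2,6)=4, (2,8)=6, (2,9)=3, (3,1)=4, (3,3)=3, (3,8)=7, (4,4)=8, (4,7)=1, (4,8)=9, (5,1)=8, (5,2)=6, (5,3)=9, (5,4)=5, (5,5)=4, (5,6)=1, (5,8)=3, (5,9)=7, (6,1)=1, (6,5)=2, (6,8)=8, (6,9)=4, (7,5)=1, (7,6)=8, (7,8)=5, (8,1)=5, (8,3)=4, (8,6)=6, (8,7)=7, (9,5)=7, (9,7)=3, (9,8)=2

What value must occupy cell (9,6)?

Cell (9,6) itself could take any of {5, 9} by direct elimination.
Consider where 5 can go in column 6.
(3,6) is out (box 2 already has a 5).
(4,6) is out (box 5 already has a 5).
(6,6) is out (box 5 already has a 5).
So the only cell in column 6 that can hold 5 is (9,6).
Therefore (9,6) = 5.

5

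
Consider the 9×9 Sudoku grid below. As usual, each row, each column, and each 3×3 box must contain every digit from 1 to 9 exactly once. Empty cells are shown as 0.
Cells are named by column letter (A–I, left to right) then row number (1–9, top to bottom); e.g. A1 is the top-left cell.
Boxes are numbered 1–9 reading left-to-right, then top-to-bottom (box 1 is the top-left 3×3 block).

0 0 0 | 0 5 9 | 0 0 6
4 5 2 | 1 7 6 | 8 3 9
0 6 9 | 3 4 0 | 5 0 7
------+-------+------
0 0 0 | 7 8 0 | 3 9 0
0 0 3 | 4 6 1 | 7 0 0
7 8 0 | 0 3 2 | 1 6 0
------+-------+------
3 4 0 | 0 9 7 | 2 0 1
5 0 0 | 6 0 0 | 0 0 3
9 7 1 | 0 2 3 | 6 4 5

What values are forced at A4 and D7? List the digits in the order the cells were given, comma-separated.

For A4:
  Consider where 6 can go in column A.
  A1 is out (row 1 already has a 6).
  A3 is out (row 3 already has a 6).
  A5 is out (row 5 already has a 6).
  So the only cell in column A that can hold 6 is A4.
  So A4 = 6.
For D7:
  Consider where 5 can go in box 8.
  E8 is out (row 8 already has a 5).
  F8 is out (row 8 already has a 5).
  D9 is out (row 9 already has a 5).
  So the only cell in box 8 that can hold 5 is D7.
  So D7 = 5.

6,5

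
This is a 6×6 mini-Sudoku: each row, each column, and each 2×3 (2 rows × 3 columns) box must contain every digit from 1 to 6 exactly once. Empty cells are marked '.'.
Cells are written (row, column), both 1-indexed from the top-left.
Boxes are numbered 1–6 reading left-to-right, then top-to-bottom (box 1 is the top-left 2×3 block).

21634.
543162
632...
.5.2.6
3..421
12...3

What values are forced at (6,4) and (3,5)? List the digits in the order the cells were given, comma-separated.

For (6,4):
  Consider where 6 can go in box 6.
  (6,5) is out (column 5 already has a 6).
  So the only cell in box 6 that can hold 6 is (6,4).
  So (6,4) = 6.
For (3,5):
  Consider where 1 can go in row 3.
  (3,4) is out (column 4 already has a 1).
  (3,6) is out (column 6 already has a 1).
  So the only cell in row 3 that can hold 1 is (3,5).
  So (3,5) = 1.

6,1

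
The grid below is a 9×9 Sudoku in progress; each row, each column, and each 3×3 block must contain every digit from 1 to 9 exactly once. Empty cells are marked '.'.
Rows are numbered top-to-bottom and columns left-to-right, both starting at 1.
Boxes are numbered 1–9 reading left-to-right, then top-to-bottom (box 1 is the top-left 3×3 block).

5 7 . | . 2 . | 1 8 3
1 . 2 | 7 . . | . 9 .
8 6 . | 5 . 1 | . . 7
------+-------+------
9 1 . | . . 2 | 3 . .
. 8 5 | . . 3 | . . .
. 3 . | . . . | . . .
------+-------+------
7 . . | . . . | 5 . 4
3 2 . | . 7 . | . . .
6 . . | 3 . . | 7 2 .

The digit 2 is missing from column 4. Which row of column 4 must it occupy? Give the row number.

7

Consider where 2 can go in column 4.
r1c4 is out (row 1 already has a 2).
r4c4 is out (row 4 already has a 2).
r5c4 is out (box 5 already has a 2).
r6c4 is out (box 5 already has a 2).
r8c4 is out (row 8 already has a 2).
So the only cell in column 4 that can hold 2 is r7c4.
That is row 7.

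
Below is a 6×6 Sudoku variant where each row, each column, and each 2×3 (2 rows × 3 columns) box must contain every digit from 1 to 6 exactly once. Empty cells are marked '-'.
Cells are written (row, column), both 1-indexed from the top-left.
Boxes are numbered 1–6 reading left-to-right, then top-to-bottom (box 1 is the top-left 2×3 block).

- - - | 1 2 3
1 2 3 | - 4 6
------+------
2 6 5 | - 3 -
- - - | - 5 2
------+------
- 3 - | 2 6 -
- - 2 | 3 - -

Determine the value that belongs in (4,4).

6

Cell (4,4) itself could take any of {4, 6} by direct elimination.
Consider where 6 can go in column 4.
(2,4) is out (row 2 already has a 6).
(3,4) is out (row 3 already has a 6).
So the only cell in column 4 that can hold 6 is (4,4).
Therefore (4,4) = 6.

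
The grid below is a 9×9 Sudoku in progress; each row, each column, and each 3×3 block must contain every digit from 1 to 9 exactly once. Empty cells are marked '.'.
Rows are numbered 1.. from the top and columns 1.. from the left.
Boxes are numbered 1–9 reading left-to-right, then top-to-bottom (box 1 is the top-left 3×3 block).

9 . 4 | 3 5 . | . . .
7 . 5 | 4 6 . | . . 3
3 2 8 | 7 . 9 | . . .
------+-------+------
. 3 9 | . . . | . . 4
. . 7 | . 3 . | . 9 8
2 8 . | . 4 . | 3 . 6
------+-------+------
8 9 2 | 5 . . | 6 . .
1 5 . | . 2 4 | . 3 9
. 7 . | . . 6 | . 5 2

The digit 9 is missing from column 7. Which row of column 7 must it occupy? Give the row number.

Consider where 9 can go in column 7.
row 1, column 7 is out (row 1 already has a 9). row 3, column 7 is out (row 3 already has a 9). row 4, column 7 is out (row 4 already has a 9). row 5, column 7 is out (row 5 already has a 9). The remaining empty cells in column 7 are similarly blocked.
So the only cell in column 7 that can hold 9 is row 2, column 7.
That is row 2.

2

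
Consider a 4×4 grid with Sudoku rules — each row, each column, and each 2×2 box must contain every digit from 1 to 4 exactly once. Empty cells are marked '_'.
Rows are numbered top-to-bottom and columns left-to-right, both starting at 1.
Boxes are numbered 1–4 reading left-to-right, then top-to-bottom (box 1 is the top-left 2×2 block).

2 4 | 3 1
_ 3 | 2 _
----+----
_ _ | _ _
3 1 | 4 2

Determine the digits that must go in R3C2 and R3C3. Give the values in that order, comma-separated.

2,1

For R3C2:
  Row 3 already contains {}.
  Column 2 already contains {1, 3, 4}.
  Its 2×2 block (box 3) already contains {1, 3}.
  The only value from 1–4 not eliminated is 2, so R3C2 = 2.
For R3C3:
  Row 3 already contains {}.
  Column 3 already contains {2, 3, 4}.
  Its 2×2 block (box 4) already contains {2, 4}.
  The only value from 1–4 not eliminated is 1, so R3C3 = 1.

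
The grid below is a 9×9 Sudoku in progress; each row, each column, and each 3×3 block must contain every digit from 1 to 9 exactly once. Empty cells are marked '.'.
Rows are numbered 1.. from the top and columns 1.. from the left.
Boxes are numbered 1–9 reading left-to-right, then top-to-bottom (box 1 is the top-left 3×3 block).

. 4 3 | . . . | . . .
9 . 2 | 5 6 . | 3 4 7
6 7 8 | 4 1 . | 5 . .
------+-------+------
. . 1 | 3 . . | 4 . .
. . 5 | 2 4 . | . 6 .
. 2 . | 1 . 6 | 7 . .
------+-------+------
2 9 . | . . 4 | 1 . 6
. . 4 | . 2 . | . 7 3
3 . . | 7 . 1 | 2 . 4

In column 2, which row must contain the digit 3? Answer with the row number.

5

Consider where 3 can go in column 2.
row 2, column 2 is out (row 2 already has a 3).
row 4, column 2 is out (row 4 already has a 3).
row 8, column 2 is out (row 8 already has a 3).
row 9, column 2 is out (row 9 already has a 3).
So the only cell in column 2 that can hold 3 is row 5, column 2.
That is row 5.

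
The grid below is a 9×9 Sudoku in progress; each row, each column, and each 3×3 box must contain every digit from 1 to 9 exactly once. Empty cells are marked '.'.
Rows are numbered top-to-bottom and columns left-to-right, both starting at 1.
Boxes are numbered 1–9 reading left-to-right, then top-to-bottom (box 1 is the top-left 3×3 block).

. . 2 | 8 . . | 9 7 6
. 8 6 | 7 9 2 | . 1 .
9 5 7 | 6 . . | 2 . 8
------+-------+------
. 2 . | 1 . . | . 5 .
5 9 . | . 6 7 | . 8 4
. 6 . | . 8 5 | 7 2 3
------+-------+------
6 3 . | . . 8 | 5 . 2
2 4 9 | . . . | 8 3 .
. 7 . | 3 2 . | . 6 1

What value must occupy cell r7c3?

Row 7 already contains {2, 3, 5, 6, 8}.
Column 3 already contains {2, 6, 7, 9}.
Its 3×3 block (box 7) already contains {2, 3, 4, 6, 7, 9}.
The only value from 1–9 not eliminated is 1, so r7c3 = 1.

1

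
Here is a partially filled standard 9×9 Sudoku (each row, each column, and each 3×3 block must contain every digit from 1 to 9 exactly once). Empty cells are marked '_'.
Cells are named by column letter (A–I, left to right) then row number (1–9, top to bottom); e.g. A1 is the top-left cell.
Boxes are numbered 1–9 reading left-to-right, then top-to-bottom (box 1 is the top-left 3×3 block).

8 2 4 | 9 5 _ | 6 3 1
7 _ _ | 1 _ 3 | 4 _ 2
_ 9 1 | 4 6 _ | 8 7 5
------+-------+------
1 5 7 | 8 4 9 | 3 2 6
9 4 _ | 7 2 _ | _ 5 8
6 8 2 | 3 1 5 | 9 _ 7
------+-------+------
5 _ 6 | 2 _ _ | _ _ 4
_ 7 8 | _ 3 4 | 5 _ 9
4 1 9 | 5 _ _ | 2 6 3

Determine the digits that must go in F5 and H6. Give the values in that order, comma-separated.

For F5:
  Row 5 already contains {2, 4, 5, 7, 8, 9}.
  Column F already contains {3, 4, 5, 9}.
  Its 3×3 block (box 5) already contains {1, 2, 3, 4, 5, 7, 8, 9}.
  The only value from 1–9 not eliminated is 6, so F5 = 6.
For H6:
  Row 6 already contains {1, 2, 3, 5, 6, 7, 8, 9}.
  Column H already contains {2, 3, 5, 6, 7}.
  Its 3×3 block (box 6) already contains {2, 3, 5, 6, 7, 8, 9}.
  The only value from 1–9 not eliminated is 4, so H6 = 4.

6,4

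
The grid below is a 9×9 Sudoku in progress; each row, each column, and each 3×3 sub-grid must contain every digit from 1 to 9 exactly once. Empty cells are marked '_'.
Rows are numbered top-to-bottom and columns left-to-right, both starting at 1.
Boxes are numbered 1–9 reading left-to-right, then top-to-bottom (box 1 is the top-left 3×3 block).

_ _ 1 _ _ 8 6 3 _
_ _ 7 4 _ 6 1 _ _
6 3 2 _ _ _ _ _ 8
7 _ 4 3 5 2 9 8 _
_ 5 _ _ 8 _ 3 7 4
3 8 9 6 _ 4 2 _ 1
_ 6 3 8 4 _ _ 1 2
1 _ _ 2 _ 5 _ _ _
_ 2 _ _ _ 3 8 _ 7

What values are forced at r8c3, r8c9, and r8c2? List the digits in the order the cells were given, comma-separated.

8,3,7

For r8c3:
  Row 8 already contains {1, 2, 5}.
  Column 3 already contains {1, 2, 3, 4, 7, 9}.
  Its 3×3 block (box 7) already contains {1, 2, 3, 6}.
  The only value from 1–9 not eliminated is 8, so r8c3 = 8.
For r8c9:
  Consider where 3 can go in row 8.
  r8c2 is out (column 2 already has a 3).
  r8c3 is out (column 3 already has a 3).
  r8c5 is out (box 8 already has a 3).
  r8c7 is out (column 7 already has a 3).
  r8c8 is out (column 8 already has a 3).
  So the only cell in row 8 that can hold 3 is r8c9.
  So r8c9 = 3.
For r8c2:
  Consider where 7 can go in column 2.
  r1c2 is out (box 1 already has a 7).
  r2c2 is out (row 2 already has a 7).
  r4c2 is out (row 4 already has a 7).
  So the only cell in column 2 that can hold 7 is r8c2.
  So r8c2 = 7.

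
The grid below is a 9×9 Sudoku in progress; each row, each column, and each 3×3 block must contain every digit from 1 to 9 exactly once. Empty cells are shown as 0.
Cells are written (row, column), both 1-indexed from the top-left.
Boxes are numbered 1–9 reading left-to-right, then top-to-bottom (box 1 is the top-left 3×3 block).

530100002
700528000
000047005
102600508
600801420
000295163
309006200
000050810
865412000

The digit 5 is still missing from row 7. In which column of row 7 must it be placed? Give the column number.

Consider where 5 can go in row 7.
(7,2) is out (box 7 already has a 5).
(7,4) is out (column 4 already has a 5).
(7,5) is out (column 5 already has a 5).
(7,9) is out (column 9 already has a 5).
So the only cell in row 7 that can hold 5 is (7,8).
That is column 8.

8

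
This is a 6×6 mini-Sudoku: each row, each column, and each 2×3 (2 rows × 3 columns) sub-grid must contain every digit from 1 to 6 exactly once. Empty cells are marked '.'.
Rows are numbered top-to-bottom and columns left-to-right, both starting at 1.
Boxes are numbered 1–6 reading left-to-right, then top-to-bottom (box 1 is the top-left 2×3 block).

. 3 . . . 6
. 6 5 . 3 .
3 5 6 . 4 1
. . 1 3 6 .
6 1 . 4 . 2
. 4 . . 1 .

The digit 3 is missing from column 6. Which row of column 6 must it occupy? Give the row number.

Consider where 3 can go in column 6.
r2c6 is out (row 2 already has a 3).
r4c6 is out (row 4 already has a 3).
So the only cell in column 6 that can hold 3 is r6c6.
That is row 6.

6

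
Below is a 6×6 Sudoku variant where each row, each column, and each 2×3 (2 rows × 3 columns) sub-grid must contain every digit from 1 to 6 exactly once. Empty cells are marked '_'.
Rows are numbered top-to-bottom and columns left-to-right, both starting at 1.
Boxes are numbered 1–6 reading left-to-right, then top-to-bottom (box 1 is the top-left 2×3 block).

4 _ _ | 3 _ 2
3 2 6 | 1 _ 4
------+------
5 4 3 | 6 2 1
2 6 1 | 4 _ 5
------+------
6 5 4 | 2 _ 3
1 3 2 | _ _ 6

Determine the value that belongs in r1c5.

Cell r1c5 itself could take any of {5, 6} by direct elimination.
Consider where 6 can go in box 2.
r2c5 is out (row 2 already has a 6).
So the only cell in box 2 that can hold 6 is r1c5.
Therefore r1c5 = 6.

6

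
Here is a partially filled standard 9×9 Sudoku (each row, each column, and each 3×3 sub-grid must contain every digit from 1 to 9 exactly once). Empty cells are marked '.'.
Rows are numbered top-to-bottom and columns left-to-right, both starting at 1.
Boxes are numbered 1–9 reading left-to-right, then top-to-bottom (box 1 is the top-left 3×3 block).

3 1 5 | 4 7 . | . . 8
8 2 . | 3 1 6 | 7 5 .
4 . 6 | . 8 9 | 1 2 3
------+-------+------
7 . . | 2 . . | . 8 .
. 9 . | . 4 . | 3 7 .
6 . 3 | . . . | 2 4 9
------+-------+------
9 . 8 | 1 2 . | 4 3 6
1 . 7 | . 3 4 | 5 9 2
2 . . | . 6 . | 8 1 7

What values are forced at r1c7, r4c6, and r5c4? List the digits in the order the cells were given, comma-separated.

For r1c7:
  Consider where 9 can go in box 3.
  r1c8 is out (column 8 already has a 9).
  r2c9 is out (column 9 already has a 9).
  So the only cell in box 3 that can hold 9 is r1c7.
  So r1c7 = 9.
For r4c6:
  Consider where 3 can go in row 4.
  r4c2 is out (box 4 already has a 3).
  r4c3 is out (column 3 already has a 3).
  r4c5 is out (column 5 already has a 3).
  r4c7 is out (column 7 already has a 3).
  r4c9 is out (column 9 already has a 3).
  So the only cell in row 4 that can hold 3 is r4c6.
  So r4c6 = 3.
For r5c4:
  Consider where 6 can go in row 5.
  r5c1 is out (column 1 already has a 6).
  r5c3 is out (column 3 already has a 6).
  r5c6 is out (column 6 already has a 6).
  r5c9 is out (column 9 already has a 6).
  So the only cell in row 5 that can hold 6 is r5c4.
  So r5c4 = 6.

9,3,6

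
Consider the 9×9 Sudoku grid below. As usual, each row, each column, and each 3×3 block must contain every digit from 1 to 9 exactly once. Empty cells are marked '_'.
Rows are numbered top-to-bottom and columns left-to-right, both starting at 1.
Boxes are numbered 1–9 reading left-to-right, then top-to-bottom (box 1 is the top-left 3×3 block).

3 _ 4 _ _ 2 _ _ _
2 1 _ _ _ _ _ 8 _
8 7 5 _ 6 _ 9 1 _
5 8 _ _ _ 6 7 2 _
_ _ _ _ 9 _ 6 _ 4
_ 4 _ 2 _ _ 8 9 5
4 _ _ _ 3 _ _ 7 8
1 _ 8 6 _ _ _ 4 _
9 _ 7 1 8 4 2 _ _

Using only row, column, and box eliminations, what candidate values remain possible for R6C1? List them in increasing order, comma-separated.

6,7

Row 6 already contains {2, 4, 5, 8, 9}.
Column 1 already contains {1, 2, 3, 4, 5, 8, 9}.
Its 3×3 block (box 4) already contains {4, 5, 8}.
Removing those from 1–9 leaves {6, 7} as the candidates for R6C1.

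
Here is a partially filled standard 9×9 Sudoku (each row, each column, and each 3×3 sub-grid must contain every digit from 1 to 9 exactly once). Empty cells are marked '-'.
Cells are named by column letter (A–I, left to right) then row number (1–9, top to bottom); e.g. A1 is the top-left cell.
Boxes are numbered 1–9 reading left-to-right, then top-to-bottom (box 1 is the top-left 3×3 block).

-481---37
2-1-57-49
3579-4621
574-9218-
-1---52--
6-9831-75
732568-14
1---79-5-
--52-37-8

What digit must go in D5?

7

Cell D5 itself could take any of {4, 6, 7} by direct elimination.
Consider where 7 can go in box 5.
D4 is out (row 4 already has a 7).
E5 is out (column E already has a 7).
So the only cell in box 5 that can hold 7 is D5.
Therefore D5 = 7.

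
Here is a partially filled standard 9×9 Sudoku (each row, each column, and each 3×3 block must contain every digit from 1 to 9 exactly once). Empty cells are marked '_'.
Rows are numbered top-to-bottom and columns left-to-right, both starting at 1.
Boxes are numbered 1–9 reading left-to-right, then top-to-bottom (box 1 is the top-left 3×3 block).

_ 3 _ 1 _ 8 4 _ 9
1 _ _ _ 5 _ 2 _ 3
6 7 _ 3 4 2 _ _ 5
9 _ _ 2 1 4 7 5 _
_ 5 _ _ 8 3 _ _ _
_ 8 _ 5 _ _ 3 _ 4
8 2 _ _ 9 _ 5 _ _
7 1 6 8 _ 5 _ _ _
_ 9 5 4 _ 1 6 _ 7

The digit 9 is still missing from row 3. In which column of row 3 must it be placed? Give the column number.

Consider where 9 can go in row 3.
R3C7 is out (box 3 already has a 9).
R3C8 is out (box 3 already has a 9).
So the only cell in row 3 that can hold 9 is R3C3.
That is column 3.

3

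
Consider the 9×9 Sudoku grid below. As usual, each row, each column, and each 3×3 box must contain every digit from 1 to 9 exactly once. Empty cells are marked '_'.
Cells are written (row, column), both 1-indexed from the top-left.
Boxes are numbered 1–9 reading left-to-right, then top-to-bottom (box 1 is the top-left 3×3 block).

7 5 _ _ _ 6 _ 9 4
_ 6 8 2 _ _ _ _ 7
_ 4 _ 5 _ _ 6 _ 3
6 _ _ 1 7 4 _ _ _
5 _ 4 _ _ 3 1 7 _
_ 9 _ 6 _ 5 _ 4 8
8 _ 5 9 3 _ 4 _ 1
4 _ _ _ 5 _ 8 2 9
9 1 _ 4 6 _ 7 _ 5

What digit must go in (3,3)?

Cell (3,3) itself could take any of {1, 2, 9} by direct elimination.
Consider where 9 can go in column 3.
(1,3) is out (row 1 already has a 9).
(4,3) is out (box 4 already has a 9).
(6,3) is out (row 6 already has a 9).
(8,3) is out (row 8 already has a 9).
(9,3) is out (row 9 already has a 9).
So the only cell in column 3 that can hold 9 is (3,3).
Therefore (3,3) = 9.

9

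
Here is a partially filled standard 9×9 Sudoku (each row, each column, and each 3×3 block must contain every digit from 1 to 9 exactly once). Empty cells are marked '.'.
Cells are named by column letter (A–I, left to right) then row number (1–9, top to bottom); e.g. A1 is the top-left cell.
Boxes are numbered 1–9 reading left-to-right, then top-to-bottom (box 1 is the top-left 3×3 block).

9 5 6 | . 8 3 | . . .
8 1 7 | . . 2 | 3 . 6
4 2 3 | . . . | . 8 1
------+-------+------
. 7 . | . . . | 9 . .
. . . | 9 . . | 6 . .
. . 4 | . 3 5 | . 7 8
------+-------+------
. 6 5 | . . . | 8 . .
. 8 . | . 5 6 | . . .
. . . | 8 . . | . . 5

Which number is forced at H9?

6

Cell H9 itself could take any of {1, 2, 3, 4, 6, 9} by direct elimination.
Consider where 6 can go in box 9.
H7 is out (row 7 already has a 6). I7 is out (row 7 already has a 6). G8 is out (row 8 already has a 6). H8 is out (row 8 already has a 6). The remaining empty cells in box 9 are similarly blocked.
So the only cell in box 9 that can hold 6 is H9.
Therefore H9 = 6.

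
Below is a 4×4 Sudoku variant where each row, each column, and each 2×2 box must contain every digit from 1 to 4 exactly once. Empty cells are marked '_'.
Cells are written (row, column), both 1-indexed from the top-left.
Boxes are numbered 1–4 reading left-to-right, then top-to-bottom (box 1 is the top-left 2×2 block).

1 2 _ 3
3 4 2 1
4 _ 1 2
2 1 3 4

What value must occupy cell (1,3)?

4

Row 1 already contains {1, 2, 3}.
Column 3 already contains {1, 2, 3}.
Its 2×2 block (box 2) already contains {1, 2, 3}.
The only value from 1–4 not eliminated is 4, so (1,3) = 4.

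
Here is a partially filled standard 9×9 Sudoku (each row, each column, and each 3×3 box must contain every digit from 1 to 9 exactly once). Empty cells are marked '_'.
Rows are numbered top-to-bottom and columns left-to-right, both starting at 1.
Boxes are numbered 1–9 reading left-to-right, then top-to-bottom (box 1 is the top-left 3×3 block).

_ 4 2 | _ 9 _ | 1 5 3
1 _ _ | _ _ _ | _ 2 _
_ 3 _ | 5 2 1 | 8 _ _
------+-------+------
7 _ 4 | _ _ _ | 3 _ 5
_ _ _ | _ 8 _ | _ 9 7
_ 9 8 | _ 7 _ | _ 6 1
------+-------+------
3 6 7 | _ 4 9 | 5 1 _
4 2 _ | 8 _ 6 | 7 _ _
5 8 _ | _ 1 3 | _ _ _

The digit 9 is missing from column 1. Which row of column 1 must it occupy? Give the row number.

3

Consider where 9 can go in column 1.
R1C1 is out (row 1 already has a 9).
R5C1 is out (row 5 already has a 9).
R6C1 is out (row 6 already has a 9).
So the only cell in column 1 that can hold 9 is R3C1.
That is row 3.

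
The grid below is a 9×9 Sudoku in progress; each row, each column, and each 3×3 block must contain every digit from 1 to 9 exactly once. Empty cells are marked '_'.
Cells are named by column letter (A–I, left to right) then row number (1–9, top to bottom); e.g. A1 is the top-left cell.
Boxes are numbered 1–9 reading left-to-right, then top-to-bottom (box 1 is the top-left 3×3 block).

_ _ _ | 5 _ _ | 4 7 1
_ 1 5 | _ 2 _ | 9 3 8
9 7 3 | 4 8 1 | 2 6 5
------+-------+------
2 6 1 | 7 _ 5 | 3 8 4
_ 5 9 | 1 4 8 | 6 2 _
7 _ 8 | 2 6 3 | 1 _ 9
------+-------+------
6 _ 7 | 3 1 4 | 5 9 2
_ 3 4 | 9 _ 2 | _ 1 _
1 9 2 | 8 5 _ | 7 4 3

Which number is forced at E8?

7

Row 8 already contains {1, 2, 3, 4, 9}.
Column E already contains {1, 2, 4, 5, 6, 8}.
Its 3×3 block (box 8) already contains {1, 2, 3, 4, 5, 8, 9}.
The only value from 1–9 not eliminated is 7, so E8 = 7.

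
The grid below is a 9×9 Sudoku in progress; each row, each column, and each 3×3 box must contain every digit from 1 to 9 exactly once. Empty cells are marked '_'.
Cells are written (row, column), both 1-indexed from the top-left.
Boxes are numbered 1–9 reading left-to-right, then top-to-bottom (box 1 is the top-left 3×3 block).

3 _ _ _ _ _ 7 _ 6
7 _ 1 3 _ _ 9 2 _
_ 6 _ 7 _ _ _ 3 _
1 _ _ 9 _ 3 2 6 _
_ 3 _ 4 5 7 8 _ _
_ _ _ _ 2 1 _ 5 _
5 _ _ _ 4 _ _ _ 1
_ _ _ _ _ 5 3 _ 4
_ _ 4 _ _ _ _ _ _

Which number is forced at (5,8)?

1

Cell (5,8) itself could take any of {1, 9} by direct elimination.
Consider where 1 can go in box 6.
(4,9) is out (row 4 already has a 1).
(5,9) is out (column 9 already has a 1).
(6,7) is out (row 6 already has a 1).
(6,9) is out (row 6 already has a 1).
So the only cell in box 6 that can hold 1 is (5,8).
Therefore (5,8) = 1.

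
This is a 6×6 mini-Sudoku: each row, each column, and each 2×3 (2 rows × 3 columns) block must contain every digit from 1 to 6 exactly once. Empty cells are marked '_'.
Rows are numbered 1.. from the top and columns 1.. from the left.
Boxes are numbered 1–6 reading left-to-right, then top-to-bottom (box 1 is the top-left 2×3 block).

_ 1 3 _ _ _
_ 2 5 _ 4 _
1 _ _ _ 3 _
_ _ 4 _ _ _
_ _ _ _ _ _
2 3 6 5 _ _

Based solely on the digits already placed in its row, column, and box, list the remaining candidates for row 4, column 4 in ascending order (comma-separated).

Row 4 already contains {4}.
Column 4 already contains {5}.
Its 2×3 block (box 4) already contains {3}.
Removing those from 1–6 leaves {1, 2, 6} as the candidates for row 4, column 4.

1,2,6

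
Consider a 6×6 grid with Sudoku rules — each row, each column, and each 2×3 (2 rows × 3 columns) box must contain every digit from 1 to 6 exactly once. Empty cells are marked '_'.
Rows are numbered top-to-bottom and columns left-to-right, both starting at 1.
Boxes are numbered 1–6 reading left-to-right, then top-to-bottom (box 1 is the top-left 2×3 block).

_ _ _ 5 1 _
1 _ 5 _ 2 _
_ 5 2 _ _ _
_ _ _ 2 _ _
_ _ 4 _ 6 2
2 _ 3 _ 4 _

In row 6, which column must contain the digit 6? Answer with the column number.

2

Consider where 6 can go in row 6.
R6C4 is out (box 6 already has a 6).
R6C6 is out (box 6 already has a 6).
So the only cell in row 6 that can hold 6 is R6C2.
That is column 2.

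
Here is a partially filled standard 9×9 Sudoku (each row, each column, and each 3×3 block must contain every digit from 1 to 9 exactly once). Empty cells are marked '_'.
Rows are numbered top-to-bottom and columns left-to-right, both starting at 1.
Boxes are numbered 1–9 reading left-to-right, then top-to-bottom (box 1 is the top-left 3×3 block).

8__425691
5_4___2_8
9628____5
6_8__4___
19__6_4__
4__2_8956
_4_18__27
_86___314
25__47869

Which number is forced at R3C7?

Row 3 already contains {2, 5, 6, 8, 9}.
Column 7 already contains {2, 3, 4, 6, 8, 9}.
Its 3×3 block (box 3) already contains {1, 2, 5, 6, 8, 9}.
The only value from 1–9 not eliminated is 7, so R3C7 = 7.

7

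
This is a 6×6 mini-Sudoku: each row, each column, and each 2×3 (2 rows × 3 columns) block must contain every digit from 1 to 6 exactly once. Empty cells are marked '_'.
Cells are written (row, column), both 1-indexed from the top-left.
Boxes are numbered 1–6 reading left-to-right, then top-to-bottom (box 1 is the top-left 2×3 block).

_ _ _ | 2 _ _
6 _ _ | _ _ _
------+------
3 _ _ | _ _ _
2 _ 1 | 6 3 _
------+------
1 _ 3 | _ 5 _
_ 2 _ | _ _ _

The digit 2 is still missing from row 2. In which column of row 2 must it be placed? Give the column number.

3

Consider where 2 can go in row 2.
(2,2) is out (column 2 already has a 2).
(2,4) is out (column 4 already has a 2).
(2,5) is out (box 2 already has a 2).
(2,6) is out (box 2 already has a 2).
So the only cell in row 2 that can hold 2 is (2,3).
That is column 3.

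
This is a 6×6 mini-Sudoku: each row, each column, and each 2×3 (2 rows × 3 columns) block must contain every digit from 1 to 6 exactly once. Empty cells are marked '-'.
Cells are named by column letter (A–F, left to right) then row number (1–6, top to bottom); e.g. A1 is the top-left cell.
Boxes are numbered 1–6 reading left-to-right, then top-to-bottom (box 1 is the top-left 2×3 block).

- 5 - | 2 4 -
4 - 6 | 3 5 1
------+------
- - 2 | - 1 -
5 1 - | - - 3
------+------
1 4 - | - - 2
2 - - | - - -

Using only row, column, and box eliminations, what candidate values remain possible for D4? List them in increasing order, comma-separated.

Row 4 already contains {1, 3, 5}.
Column D already contains {2, 3}.
Its 2×3 block (box 4) already contains {1, 3}.
Removing those from 1–6 leaves {4, 6} as the candidates for D4.

4,6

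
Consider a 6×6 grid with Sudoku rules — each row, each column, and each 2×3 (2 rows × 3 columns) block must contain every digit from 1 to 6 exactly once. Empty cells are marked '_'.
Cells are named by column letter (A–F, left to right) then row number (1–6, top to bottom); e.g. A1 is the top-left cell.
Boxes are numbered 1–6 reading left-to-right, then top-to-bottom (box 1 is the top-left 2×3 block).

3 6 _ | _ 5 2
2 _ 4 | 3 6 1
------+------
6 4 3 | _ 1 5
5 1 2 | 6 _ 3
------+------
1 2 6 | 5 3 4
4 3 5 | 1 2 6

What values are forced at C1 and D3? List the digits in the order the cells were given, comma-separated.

1,2

For C1:
  Row 1 already contains {2, 3, 5, 6}.
  Column C already contains {2, 3, 4, 5, 6}.
  Its 2×3 block (box 1) already contains {2, 3, 4, 6}.
  The only value from 1–6 not eliminated is 1, so C1 = 1.
For D3:
  Row 3 already contains {1, 3, 4, 5, 6}.
  Column D already contains {1, 3, 5, 6}.
  Its 2×3 block (box 4) already contains {1, 3, 5, 6}.
  The only value from 1–6 not eliminated is 2, so D3 = 2.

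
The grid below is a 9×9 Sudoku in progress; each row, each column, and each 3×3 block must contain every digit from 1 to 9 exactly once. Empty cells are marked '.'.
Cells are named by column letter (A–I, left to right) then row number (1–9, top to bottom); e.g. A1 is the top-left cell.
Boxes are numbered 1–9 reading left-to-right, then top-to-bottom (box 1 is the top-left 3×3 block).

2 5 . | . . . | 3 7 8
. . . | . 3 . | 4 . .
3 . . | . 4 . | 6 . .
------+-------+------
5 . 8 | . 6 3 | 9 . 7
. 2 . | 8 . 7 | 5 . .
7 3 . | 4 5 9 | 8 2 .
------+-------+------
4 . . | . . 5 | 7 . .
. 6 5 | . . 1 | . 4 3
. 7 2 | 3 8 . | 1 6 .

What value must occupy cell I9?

5

Cell I9 itself could take any of {5, 9} by direct elimination.
Consider where 5 can go in box 9.
H7 is out (row 7 already has a 5).
I7 is out (row 7 already has a 5).
G8 is out (row 8 already has a 5).
So the only cell in box 9 that can hold 5 is I9.
Therefore I9 = 5.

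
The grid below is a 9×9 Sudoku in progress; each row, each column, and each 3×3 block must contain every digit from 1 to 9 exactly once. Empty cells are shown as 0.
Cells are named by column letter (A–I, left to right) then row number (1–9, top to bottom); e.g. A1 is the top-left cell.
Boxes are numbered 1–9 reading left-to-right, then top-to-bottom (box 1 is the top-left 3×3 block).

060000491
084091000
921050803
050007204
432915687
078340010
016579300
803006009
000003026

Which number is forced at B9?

Cell B9 itself could take any of {4, 9} by direct elimination.
Consider where 9 can go in column B.
B8 is out (row 8 already has a 9).
So the only cell in column B that can hold 9 is B9.
Therefore B9 = 9.

9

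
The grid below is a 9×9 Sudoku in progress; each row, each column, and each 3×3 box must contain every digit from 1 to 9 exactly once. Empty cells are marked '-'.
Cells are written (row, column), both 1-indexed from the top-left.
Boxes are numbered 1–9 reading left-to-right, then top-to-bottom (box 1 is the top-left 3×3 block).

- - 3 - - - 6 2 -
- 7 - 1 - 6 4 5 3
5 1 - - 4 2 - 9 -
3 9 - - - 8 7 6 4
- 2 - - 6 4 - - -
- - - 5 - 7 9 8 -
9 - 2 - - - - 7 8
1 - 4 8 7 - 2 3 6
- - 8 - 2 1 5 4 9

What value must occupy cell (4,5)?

1

Row 4 already contains {3, 4, 6, 7, 8, 9}.
Column 5 already contains {2, 4, 6, 7}.
Its 3×3 block (box 5) already contains {4, 5, 6, 7, 8}.
The only value from 1–9 not eliminated is 1, so (4,5) = 1.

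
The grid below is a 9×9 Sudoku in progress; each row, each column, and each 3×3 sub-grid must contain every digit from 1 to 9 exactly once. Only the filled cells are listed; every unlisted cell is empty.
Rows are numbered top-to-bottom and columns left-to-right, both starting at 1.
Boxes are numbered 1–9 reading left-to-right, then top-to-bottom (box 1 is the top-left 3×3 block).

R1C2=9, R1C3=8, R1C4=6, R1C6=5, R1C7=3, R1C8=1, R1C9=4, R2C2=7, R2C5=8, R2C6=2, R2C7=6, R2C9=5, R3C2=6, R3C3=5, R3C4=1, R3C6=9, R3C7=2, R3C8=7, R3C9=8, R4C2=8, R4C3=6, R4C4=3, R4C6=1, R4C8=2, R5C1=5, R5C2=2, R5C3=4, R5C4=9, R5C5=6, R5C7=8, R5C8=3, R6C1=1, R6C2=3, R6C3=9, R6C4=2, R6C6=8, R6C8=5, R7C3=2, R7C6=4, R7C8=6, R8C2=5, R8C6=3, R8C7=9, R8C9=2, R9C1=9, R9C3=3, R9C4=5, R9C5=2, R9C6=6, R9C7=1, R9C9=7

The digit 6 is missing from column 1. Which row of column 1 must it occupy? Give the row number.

Consider where 6 can go in column 1.
R1C1 is out (row 1 already has a 6).
R2C1 is out (row 2 already has a 6).
R3C1 is out (row 3 already has a 6).
R4C1 is out (row 4 already has a 6).
R7C1 is out (row 7 already has a 6).
So the only cell in column 1 that can hold 6 is R8C1.
That is row 8.

8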